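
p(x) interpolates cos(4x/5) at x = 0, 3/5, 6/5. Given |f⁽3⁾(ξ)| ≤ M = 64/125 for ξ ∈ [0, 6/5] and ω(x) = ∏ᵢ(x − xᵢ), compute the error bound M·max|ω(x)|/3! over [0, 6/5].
64*sqrt(3)/15625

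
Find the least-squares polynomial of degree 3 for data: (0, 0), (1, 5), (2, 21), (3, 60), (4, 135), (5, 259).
-5/126 + (3107/756)x + (-67/63)x² + (229/108)x³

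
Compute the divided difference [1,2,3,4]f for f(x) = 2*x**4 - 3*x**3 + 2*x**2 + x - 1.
17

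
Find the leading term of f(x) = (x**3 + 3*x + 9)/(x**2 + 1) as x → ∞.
x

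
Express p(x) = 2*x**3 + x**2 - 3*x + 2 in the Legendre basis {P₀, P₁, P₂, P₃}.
(7/3)P₀ + (-9/5)P₁ + (2/3)P₂ + (4/5)P₃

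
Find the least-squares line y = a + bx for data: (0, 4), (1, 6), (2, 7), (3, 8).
a = 43/10, b = 13/10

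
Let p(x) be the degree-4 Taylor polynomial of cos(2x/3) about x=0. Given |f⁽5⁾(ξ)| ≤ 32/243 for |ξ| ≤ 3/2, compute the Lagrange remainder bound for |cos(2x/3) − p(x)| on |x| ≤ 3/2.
1/120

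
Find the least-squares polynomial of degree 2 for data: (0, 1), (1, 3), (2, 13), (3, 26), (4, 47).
6/7 + (-3/14)x + (41/14)x²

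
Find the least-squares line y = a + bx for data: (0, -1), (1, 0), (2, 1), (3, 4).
a = -7/5, b = 8/5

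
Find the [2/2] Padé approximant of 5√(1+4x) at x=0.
(25*x**2 + 25*x + 5)/(x**2 + 3*x + 1)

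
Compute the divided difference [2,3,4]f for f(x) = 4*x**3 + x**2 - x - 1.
37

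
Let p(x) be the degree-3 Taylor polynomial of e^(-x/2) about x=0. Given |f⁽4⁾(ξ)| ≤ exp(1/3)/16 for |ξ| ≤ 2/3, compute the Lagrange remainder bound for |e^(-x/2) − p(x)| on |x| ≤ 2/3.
exp(1/3)/1944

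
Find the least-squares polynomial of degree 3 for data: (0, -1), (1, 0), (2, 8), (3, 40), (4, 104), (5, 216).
-113/126 + (35/108)x + (-251/126)x² + (229/108)x³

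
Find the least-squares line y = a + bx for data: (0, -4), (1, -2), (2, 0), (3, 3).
a = -21/5, b = 23/10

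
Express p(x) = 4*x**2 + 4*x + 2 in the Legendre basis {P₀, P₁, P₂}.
(10/3)P₀ + (4)P₁ + (8/3)P₂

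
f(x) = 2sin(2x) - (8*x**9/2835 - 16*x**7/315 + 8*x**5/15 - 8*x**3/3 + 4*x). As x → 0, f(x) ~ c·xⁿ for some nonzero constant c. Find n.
11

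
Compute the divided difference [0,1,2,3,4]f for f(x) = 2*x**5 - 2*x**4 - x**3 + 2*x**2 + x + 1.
18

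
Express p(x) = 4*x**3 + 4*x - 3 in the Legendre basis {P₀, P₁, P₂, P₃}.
(-3)P₀ + (32/5)P₁ + (8/5)P₃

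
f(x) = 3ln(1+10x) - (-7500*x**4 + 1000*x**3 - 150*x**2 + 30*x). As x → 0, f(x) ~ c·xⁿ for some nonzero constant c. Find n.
5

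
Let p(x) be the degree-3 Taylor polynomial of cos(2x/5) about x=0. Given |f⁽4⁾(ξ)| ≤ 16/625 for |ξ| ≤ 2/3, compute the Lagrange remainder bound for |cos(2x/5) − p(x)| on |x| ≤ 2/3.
32/151875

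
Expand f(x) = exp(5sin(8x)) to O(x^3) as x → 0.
1 + 40*x + 800*x**2 + O(x**3)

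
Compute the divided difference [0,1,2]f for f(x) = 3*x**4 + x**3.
24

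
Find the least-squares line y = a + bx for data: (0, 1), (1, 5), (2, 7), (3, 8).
a = 9/5, b = 23/10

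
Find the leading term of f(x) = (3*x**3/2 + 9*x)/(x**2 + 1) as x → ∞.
3*x/2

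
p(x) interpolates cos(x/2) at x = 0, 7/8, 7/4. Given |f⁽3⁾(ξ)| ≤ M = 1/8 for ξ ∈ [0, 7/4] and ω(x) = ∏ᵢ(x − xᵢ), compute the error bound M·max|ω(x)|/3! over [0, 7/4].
343*sqrt(3)/110592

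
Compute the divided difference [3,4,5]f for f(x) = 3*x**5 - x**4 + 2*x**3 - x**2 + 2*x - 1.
1906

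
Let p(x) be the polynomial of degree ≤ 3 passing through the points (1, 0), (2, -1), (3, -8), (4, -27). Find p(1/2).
1/8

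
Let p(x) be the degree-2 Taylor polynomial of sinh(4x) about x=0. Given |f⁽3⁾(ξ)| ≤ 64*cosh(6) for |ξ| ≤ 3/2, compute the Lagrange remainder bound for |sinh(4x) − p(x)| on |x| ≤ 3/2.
36*cosh(6)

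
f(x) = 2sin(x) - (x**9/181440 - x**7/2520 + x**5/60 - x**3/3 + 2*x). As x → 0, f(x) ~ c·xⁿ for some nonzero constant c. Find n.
11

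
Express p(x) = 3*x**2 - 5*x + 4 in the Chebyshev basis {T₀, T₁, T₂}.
(11/2)T₀ + (-5)T₁ + (3/2)T₂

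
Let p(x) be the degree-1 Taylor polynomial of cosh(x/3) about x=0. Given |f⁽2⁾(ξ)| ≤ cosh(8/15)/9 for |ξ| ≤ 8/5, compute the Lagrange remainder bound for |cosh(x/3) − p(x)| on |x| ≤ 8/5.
32*cosh(8/15)/225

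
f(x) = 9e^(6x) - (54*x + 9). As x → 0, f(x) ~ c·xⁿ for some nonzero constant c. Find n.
2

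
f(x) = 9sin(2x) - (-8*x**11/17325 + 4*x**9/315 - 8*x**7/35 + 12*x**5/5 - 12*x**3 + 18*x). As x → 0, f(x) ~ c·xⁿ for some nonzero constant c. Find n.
13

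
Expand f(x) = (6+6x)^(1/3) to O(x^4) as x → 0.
6**(1/3) + 6**(1/3)*x/3 - 6**(1/3)*x**2/9 + 5*6**(1/3)*x**3/81 + O(x**4)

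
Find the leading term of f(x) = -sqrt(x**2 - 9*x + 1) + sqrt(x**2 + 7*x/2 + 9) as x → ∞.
25/4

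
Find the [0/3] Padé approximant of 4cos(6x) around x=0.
4/(18*x**2 + 1)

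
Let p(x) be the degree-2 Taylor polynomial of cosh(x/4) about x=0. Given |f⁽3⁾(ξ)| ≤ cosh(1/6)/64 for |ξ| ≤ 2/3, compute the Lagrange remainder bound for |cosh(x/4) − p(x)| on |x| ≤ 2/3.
cosh(1/6)/1296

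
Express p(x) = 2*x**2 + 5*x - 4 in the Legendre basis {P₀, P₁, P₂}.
(-10/3)P₀ + (5)P₁ + (4/3)P₂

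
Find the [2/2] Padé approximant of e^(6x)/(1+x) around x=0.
(2*x**2 + 7*x/3 + 1)/(7*x**2/3 - 8*x/3 + 1)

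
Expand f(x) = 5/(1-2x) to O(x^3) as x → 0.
5 + 10*x + 20*x**2 + O(x**3)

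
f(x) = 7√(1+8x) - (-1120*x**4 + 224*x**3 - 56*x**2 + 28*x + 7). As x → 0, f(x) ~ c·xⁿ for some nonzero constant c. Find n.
5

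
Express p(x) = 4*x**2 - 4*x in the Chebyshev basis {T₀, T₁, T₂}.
(2)T₀ + (-4)T₁ + (2)T₂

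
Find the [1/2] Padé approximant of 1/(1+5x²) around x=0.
1/(5*x**2 + 1)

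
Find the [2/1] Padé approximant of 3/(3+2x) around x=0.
1/(2*x/3 + 1)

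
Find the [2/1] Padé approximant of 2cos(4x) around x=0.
2 - 16*x**2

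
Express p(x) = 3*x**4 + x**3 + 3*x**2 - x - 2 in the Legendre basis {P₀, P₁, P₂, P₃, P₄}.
(-2/5)P₀ + (-2/5)P₁ + (26/7)P₂ + (2/5)P₃ + (24/35)P₄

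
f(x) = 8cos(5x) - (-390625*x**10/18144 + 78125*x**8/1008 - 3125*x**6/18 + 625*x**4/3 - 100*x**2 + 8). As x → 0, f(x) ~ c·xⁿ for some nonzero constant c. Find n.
12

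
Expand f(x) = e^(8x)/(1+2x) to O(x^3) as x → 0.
1 + 6*x + 20*x**2 + O(x**3)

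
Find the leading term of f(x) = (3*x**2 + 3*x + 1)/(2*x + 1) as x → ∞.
3*x/2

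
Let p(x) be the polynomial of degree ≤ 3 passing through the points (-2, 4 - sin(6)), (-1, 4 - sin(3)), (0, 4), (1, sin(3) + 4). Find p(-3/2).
-7*sin(3)/8 - 5*sin(6)/16 + 4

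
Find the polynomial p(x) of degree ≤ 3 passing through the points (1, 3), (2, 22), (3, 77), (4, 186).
3*x**3 - 2*x + 2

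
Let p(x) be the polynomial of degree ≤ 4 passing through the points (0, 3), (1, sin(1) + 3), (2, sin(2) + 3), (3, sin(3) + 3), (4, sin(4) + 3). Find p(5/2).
-5*sin(1)/32 - 5*sin(4)/128 + 15*sin(3)/32 + 45*sin(2)/64 + 3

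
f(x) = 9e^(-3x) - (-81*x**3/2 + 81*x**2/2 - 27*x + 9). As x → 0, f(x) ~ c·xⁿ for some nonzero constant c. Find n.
4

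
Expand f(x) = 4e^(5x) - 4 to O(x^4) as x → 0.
20*x + 50*x**2 + 250*x**3/3 + O(x**4)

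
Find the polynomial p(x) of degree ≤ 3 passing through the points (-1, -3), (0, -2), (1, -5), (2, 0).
2*x**3 - 2*x**2 - 3*x - 2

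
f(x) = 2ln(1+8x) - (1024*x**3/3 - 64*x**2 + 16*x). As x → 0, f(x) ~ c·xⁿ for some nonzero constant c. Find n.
4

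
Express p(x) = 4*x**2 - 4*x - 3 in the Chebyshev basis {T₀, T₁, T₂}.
-T₀ + (-4)T₁ + (2)T₂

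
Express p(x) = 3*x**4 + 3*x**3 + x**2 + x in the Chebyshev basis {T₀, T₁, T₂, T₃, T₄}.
(13/8)T₀ + (13/4)T₁ + (2)T₂ + (3/4)T₃ + (3/8)T₄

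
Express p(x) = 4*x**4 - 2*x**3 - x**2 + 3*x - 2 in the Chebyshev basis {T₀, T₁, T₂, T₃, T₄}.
-T₀ + (3/2)T₁ + (3/2)T₂ + (-1/2)T₃ + (1/2)T₄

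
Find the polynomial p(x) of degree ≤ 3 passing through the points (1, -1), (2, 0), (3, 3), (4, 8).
x**2 - 2*x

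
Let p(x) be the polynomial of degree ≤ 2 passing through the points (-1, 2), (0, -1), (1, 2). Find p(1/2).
-1/4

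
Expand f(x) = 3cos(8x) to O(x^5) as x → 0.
3 - 96*x**2 + 512*x**4 + O(x**5)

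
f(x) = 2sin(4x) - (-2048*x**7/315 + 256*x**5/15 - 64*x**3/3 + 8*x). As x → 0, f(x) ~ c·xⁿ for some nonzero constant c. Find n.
9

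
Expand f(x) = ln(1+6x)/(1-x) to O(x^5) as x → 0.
6*x - 12*x**2 + 60*x**3 - 264*x**4 + O(x**5)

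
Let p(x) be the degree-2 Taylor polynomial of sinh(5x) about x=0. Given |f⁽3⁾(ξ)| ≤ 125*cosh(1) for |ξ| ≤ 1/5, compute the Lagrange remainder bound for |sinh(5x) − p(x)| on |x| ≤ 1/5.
cosh(1)/6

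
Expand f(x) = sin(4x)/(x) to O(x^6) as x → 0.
4 - 32*x**2/3 + 128*x**4/15 + O(x**6)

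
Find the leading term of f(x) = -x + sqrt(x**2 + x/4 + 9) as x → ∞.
1/8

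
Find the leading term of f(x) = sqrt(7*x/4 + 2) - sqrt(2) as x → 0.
7*sqrt(2)*x/16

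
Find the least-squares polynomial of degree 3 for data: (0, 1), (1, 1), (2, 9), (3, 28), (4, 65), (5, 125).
19/21 + (-11/9)x + (16/21)x² + (8/9)x³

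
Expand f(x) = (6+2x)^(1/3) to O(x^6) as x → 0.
6**(1/3) + 6**(1/3)*x/9 - 6**(1/3)*x**2/81 + 5*6**(1/3)*x**3/2187 - 10*6**(1/3)*x**4/19683 + 22*6**(1/3)*x**5/177147 + O(x**6)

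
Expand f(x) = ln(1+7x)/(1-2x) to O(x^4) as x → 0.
7*x - 21*x**2/2 + 280*x**3/3 + O(x**4)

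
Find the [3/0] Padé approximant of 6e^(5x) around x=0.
125*x**3 + 75*x**2 + 30*x + 6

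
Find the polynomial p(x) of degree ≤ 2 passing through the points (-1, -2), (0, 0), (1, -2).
-2*x**2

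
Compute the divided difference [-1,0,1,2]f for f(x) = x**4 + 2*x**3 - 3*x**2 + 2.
4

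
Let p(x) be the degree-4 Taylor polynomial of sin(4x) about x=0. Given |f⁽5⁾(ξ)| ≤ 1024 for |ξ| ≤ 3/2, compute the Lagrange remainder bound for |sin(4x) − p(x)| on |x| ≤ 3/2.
324/5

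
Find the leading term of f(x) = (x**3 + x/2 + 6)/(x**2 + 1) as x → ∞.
x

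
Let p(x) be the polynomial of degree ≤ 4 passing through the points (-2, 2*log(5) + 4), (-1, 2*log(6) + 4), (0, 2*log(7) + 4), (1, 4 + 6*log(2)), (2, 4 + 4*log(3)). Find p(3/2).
4 + log(384*3**(17/32)*5**(59/64)*7**(29/32)/245)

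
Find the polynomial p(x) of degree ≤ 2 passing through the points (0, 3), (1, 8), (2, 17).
2*x**2 + 3*x + 3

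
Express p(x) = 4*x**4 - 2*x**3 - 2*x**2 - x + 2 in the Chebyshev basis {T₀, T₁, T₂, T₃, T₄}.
(5/2)T₀ + (-5/2)T₁ + T₂ + (-1/2)T₃ + (1/2)T₄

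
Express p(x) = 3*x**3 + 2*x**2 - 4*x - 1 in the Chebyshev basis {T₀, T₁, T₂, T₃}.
(-7/4)T₁ + T₂ + (3/4)T₃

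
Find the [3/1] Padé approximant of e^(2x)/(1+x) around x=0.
(1 - 2*x**3/3)/(1 - x)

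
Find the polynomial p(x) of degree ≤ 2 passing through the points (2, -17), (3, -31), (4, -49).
-2*x**2 - 4*x - 1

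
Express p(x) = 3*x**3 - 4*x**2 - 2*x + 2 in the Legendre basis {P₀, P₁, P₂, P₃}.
(2/3)P₀ + (-1/5)P₁ + (-8/3)P₂ + (6/5)P₃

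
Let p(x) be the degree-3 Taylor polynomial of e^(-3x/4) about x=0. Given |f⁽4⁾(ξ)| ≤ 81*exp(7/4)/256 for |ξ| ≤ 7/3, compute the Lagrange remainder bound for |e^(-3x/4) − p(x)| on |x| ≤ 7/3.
2401*exp(7/4)/6144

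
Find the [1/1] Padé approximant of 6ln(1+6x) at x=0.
36*x/(3*x + 1)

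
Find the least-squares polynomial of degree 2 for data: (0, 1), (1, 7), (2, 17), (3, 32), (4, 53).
6/5 + (29/10)x + (5/2)x²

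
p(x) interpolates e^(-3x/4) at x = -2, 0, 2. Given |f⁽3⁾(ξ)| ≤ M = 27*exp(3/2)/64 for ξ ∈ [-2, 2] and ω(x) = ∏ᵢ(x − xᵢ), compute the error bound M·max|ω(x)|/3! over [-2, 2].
sqrt(3)*exp(3/2)/8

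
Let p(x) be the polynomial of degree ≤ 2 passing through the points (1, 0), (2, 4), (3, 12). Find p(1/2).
-1/2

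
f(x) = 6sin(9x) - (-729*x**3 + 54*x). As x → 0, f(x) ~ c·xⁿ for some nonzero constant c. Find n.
5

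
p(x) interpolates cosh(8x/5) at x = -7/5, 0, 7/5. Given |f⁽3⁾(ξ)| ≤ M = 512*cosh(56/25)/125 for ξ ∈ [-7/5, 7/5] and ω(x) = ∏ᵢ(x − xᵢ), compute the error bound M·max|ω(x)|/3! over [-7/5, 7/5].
175616*sqrt(3)*cosh(56/25)/421875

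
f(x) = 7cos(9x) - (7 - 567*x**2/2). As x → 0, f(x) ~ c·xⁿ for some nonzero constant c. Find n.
4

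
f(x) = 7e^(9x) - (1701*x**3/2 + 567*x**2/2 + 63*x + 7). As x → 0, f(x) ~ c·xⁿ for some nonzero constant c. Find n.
4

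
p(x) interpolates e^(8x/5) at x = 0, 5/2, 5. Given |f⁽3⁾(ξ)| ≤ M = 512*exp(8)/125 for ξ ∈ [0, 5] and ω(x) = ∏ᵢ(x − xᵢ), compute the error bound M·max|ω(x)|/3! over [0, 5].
64*sqrt(3)*exp(8)/27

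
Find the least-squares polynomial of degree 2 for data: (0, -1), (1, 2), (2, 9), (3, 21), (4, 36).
-37/35 + (71/70)x + (29/14)x²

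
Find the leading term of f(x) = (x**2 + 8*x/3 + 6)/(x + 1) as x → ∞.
x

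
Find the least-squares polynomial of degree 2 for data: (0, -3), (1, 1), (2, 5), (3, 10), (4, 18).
-19/7 + (177/70)x + (9/14)x²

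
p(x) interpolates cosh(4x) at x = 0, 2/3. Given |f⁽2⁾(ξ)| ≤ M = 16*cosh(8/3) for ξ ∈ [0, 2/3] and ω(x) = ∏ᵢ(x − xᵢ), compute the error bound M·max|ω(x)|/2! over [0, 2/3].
8*cosh(8/3)/9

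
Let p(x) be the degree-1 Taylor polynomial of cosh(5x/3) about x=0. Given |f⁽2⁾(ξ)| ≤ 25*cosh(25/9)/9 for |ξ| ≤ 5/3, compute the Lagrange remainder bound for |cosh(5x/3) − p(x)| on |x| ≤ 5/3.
625*cosh(25/9)/162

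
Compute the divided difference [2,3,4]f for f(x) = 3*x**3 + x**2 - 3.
28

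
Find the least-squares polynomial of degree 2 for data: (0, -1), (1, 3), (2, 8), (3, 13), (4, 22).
-27/35 + (96/35)x + (5/7)x²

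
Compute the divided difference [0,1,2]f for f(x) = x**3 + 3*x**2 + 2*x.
6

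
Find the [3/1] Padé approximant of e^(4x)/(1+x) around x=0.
(64*x**3/51 + 40*x**2/17 + 36*x/17 + 1)/(1 - 15*x/17)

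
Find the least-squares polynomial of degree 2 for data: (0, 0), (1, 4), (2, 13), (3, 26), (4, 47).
8/35 + (26/35)x + (19/7)x²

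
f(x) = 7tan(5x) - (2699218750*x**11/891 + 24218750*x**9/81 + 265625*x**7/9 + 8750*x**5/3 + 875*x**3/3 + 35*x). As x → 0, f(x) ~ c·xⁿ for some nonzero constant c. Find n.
13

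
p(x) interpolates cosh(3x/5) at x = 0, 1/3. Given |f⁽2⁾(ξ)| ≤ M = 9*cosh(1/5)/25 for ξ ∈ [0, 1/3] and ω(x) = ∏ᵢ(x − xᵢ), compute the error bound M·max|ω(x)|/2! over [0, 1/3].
cosh(1/5)/200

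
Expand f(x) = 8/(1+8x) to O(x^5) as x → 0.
8 - 64*x + 512*x**2 - 4096*x**3 + 32768*x**4 + O(x**5)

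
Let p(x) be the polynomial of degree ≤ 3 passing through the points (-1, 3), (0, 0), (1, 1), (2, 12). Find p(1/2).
-3/8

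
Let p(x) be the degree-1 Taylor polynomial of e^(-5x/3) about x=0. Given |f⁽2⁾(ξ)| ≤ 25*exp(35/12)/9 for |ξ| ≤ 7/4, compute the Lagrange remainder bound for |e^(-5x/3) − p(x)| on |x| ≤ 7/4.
1225*exp(35/12)/288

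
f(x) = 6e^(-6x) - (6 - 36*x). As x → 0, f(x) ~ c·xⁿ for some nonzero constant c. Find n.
2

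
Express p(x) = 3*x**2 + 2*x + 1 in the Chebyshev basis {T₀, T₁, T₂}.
(5/2)T₀ + (2)T₁ + (3/2)T₂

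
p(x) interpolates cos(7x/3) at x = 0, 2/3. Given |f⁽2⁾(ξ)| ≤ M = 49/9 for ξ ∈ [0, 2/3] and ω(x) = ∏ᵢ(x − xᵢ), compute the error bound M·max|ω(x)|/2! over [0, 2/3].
49/162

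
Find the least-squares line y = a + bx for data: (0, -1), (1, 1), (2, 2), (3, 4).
a = -9/10, b = 8/5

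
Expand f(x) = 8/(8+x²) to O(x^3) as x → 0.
1 - x**2/8 + O(x**3)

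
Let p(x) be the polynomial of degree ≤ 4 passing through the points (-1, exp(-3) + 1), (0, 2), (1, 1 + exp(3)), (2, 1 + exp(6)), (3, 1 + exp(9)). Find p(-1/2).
((-5*exp(9) - 70*exp(3) + 268 + 28*exp(6))*exp(3) + 35)*exp(-3)/128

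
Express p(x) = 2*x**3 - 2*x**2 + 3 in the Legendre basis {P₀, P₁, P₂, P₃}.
(7/3)P₀ + (6/5)P₁ + (-4/3)P₂ + (4/5)P₃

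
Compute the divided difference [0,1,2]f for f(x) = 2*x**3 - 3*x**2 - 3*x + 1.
3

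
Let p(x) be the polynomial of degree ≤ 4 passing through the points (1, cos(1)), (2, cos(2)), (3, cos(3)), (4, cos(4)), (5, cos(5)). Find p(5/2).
45*cos(3)/64 + 15*cos(2)/32 - 5*cos(1)/128 + 3*cos(5)/128 - 5*cos(4)/32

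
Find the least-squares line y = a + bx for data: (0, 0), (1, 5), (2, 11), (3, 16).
a = -1/10, b = 27/5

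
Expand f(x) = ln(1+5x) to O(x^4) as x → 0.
5*x - 25*x**2/2 + 125*x**3/3 + O(x**4)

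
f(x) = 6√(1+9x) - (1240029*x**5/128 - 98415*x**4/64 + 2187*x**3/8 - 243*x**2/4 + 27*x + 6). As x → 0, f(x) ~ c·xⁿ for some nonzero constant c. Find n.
6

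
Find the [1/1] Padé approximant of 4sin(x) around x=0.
4*x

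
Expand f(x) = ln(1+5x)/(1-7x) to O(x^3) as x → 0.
5*x + 45*x**2/2 + O(x**3)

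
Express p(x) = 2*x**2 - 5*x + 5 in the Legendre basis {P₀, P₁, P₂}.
(17/3)P₀ + (-5)P₁ + (4/3)P₂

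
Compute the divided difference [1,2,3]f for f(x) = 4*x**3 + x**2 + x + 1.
25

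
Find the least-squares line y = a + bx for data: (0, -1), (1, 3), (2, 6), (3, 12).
a = -13/10, b = 21/5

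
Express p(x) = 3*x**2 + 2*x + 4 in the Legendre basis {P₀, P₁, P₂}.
(5)P₀ + (2)P₁ + (2)P₂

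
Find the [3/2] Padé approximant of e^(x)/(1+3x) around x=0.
(661*x**3/15090 + 2553*x**2/10060 + 1896*x/2515 + 1)/(-7429*x**2/10060 + 6926*x/2515 + 1)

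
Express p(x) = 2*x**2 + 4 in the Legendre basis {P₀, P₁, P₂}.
(14/3)P₀ + (4/3)P₂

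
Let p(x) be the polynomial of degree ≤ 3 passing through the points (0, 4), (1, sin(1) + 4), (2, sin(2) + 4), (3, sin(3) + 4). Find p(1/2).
-5*sin(2)/16 + sin(3)/16 + 15*sin(1)/16 + 4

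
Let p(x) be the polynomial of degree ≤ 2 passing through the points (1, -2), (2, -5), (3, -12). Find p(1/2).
-2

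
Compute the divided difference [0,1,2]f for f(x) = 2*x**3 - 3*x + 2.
6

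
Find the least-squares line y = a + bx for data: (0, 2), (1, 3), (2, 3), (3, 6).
a = 17/10, b = 6/5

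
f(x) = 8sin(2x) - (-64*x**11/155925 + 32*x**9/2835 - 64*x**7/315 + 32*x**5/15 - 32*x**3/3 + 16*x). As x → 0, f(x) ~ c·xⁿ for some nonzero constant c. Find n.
13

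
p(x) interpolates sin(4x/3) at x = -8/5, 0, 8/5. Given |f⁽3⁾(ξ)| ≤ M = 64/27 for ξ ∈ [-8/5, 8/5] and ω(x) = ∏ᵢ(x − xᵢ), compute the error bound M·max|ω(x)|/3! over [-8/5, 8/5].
32768*sqrt(3)/91125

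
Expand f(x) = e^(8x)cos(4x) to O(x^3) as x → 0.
1 + 8*x + 24*x**2 + O(x**3)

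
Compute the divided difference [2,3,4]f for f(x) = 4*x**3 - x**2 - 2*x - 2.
35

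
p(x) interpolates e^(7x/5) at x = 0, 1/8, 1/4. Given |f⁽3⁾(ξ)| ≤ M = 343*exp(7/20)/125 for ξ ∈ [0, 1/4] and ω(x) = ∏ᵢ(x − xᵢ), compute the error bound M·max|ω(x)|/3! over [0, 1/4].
343*sqrt(3)*exp(7/20)/1728000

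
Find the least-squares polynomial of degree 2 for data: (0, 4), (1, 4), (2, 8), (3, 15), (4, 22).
127/35 + (-11/70)x + (17/14)x²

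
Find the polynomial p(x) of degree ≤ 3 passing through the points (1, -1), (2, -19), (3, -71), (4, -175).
-3*x**3 + x**2 + 1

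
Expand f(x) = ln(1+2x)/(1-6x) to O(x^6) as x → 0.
2*x + 10*x**2 + 188*x**3/3 + 372*x**4 + 11192*x**5/5 + O(x**6)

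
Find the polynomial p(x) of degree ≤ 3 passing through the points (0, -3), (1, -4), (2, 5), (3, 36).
2*x**3 - x**2 - 2*x - 3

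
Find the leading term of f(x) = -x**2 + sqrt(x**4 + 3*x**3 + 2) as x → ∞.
3*x/2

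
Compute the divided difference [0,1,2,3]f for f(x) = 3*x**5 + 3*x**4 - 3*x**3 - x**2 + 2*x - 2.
90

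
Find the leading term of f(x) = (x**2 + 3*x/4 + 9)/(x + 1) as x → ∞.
x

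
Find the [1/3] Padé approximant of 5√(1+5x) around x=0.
(175*x/8 + 5)/(125*x**3/64 - 25*x**2/16 + 15*x/8 + 1)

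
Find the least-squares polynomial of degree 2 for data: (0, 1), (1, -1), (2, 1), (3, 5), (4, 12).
6/7 + (-102/35)x + (10/7)x²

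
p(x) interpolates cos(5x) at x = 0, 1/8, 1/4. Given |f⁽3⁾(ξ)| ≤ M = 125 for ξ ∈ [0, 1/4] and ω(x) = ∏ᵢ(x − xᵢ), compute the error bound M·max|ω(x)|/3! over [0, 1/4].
125*sqrt(3)/13824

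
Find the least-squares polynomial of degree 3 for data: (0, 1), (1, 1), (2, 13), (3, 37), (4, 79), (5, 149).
40/63 + (-55/54)x + (100/63)x² + (49/54)x³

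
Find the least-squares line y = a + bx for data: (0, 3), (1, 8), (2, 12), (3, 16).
a = 33/10, b = 43/10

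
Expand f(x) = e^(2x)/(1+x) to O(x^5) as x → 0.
1 + x + x**2 + x**3/3 + x**4/3 + O(x**5)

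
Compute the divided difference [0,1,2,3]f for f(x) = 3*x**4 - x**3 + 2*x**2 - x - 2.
17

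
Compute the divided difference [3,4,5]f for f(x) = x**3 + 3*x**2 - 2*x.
15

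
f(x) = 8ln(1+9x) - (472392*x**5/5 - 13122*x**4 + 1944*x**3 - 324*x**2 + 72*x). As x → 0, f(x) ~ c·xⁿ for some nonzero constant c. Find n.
6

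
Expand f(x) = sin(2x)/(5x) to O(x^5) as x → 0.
2/5 - 4*x**2/15 + 4*x**4/75 + O(x**5)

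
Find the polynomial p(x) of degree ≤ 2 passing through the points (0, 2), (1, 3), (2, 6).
x**2 + 2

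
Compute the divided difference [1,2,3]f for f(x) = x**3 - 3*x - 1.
6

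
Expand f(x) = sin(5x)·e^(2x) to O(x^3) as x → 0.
5*x + 10*x**2 + O(x**3)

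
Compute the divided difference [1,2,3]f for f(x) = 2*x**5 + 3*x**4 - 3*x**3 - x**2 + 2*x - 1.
236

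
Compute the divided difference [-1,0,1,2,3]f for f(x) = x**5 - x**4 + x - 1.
4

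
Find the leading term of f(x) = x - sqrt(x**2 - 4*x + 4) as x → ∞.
2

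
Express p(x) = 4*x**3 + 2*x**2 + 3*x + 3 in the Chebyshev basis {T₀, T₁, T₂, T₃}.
(4)T₀ + (6)T₁ + T₂ + T₃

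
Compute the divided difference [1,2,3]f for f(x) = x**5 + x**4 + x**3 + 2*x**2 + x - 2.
123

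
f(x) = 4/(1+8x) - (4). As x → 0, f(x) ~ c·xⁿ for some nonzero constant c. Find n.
1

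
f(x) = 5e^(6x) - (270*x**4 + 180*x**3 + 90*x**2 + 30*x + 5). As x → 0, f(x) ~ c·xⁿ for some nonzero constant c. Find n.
5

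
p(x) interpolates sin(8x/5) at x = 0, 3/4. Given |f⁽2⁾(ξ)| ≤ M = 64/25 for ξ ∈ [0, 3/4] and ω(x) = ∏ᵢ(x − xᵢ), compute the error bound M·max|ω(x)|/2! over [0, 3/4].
9/50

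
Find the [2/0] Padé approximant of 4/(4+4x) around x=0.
x**2 - x + 1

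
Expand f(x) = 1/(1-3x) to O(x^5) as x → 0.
1 + 3*x + 9*x**2 + 27*x**3 + 81*x**4 + O(x**5)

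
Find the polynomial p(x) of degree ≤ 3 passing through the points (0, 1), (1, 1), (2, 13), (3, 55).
3*x**3 - 3*x**2 + 1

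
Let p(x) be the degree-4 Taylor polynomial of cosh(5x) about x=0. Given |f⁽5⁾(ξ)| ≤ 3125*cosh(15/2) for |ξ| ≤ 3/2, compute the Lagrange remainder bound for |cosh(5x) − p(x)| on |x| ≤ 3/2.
50625*cosh(15/2)/256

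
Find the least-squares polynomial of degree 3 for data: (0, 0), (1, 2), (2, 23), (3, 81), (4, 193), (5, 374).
13/126 + (-2095/756)x + (199/126)x² + (301/108)x³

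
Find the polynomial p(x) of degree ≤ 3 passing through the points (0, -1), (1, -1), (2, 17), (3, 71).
3*x**3 - 3*x - 1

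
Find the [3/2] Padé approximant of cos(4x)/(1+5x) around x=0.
(2200*x**3/51 - 440*x**2/51 - 5*x + 1)/(1 - 1307*x**2/51)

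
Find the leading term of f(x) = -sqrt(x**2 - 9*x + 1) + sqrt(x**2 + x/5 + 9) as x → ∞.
23/5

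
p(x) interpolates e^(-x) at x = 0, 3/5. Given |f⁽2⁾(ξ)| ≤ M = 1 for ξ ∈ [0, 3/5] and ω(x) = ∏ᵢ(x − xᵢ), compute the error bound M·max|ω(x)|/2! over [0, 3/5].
9/200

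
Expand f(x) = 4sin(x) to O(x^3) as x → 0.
4*x + O(x**3)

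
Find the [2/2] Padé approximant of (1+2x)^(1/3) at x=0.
(28*x**2/27 + 7*x/3 + 1)/(10*x**2/27 + 5*x/3 + 1)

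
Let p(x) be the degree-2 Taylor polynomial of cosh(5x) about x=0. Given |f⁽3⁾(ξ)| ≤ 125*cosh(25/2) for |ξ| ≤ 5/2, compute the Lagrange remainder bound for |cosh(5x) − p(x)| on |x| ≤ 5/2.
15625*cosh(25/2)/48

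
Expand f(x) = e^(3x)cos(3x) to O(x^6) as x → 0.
1 + 3*x - 9*x**3 - 27*x**4/2 - 81*x**5/10 + O(x**6)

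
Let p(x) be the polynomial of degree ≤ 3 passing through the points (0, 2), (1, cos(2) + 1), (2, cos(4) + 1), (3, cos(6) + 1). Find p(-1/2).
21*cos(4)/16 - 5*cos(6)/16 - 35*cos(2)/16 + 51/16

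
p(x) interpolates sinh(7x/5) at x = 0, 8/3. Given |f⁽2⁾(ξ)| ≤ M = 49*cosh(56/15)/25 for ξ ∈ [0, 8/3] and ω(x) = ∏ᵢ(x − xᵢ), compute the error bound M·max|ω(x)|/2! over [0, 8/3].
392*cosh(56/15)/225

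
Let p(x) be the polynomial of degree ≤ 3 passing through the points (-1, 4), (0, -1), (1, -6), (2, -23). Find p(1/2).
-11/4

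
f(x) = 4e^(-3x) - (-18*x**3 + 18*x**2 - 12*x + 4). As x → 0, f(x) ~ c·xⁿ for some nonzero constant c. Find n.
4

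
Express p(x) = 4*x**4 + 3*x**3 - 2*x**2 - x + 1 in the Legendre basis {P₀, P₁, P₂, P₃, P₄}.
(17/15)P₀ + (4/5)P₁ + (20/21)P₂ + (6/5)P₃ + (32/35)P₄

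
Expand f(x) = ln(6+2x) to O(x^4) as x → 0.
log(6) + x/3 - x**2/18 + x**3/81 + O(x**4)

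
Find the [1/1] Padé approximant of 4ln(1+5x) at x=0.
20*x/(5*x/2 + 1)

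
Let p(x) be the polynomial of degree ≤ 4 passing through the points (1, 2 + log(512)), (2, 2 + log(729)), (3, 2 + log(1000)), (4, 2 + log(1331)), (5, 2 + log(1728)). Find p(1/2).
2 + log(1677721600000000*11**(25/32)*2**(83/128)*3**(17/128)*5**(55/64)/187183371521817)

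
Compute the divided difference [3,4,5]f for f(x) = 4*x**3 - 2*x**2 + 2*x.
46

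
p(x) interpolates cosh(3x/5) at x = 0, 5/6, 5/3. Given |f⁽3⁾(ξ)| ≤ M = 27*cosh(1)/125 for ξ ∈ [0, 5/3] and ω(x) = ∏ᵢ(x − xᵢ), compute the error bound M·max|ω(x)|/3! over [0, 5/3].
sqrt(3)*cosh(1)/216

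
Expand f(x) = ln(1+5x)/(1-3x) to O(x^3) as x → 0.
5*x + 5*x**2/2 + O(x**3)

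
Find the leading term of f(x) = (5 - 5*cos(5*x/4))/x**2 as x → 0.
125/32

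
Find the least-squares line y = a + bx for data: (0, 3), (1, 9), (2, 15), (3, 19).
a = 17/5, b = 27/5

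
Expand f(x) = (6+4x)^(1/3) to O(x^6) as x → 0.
6**(1/3) + 2*6**(1/3)*x/9 - 4*6**(1/3)*x**2/81 + 40*6**(1/3)*x**3/2187 - 160*6**(1/3)*x**4/19683 + 704*6**(1/3)*x**5/177147 + O(x**6)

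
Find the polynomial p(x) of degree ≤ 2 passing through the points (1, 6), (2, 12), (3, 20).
x**2 + 3*x + 2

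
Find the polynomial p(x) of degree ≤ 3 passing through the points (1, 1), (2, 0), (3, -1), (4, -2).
2 - x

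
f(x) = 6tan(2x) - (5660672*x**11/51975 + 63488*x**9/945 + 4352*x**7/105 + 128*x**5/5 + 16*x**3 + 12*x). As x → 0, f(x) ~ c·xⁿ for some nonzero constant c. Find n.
13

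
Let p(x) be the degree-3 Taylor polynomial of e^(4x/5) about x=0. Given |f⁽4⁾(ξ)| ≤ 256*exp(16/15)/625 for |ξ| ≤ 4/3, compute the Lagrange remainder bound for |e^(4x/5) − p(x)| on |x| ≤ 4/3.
8192*exp(16/15)/151875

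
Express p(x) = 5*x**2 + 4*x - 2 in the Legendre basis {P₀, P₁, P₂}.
(-1/3)P₀ + (4)P₁ + (10/3)P₂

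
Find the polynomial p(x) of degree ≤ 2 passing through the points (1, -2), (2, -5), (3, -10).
-x**2 - 1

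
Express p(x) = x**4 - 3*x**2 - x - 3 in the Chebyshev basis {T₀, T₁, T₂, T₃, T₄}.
(-33/8)T₀ - T₁ - T₂ + (1/8)T₄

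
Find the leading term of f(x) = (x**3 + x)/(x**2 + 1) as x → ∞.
x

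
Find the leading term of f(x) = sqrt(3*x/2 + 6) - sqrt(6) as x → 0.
sqrt(6)*x/8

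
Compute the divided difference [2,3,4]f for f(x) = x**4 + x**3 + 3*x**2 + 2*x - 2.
67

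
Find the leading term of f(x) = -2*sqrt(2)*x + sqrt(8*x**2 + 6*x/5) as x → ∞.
3*sqrt(2)/20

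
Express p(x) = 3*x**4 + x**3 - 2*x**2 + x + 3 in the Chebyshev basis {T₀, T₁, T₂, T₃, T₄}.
(25/8)T₀ + (7/4)T₁ + (1/2)T₂ + (1/4)T₃ + (3/8)T₄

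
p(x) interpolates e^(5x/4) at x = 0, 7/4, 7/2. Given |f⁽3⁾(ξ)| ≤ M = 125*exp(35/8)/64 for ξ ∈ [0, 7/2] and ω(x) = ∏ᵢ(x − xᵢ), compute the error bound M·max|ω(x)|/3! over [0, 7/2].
42875*sqrt(3)*exp(35/8)/110592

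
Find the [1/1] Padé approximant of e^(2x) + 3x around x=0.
(23*x/5 + 1)/(1 - 2*x/5)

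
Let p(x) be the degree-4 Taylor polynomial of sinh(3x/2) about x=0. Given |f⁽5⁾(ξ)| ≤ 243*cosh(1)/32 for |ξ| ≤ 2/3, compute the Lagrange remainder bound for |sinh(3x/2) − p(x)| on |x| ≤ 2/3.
cosh(1)/120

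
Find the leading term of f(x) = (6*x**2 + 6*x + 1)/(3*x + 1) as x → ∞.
2*x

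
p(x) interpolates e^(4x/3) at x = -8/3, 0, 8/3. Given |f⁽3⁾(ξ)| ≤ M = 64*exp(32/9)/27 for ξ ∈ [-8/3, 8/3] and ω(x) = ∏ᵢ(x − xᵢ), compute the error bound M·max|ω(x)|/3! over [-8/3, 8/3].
32768*sqrt(3)*exp(32/9)/19683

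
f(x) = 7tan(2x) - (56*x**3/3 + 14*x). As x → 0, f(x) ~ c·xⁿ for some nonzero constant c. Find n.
5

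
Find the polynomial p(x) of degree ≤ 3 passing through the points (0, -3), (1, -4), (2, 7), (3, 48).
3*x**3 - 3*x**2 - x - 3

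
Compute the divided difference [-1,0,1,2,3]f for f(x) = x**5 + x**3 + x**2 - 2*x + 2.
5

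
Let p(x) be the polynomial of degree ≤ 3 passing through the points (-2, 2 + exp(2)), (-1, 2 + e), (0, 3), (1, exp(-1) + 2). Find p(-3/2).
(1 + e*(27 + 5*exp(2) + 15*e))*exp(-1)/16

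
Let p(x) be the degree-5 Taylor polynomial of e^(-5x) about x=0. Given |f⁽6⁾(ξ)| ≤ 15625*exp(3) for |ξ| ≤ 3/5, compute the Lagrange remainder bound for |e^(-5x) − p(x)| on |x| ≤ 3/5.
81*exp(3)/80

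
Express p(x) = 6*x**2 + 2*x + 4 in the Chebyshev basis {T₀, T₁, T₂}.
(7)T₀ + (2)T₁ + (3)T₂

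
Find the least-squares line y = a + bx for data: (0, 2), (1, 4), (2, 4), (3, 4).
a = 13/5, b = 3/5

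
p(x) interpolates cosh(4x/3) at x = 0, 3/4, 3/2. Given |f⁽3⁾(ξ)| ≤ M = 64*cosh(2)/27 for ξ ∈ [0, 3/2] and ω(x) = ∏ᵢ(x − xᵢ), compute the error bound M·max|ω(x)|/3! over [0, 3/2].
sqrt(3)*cosh(2)/27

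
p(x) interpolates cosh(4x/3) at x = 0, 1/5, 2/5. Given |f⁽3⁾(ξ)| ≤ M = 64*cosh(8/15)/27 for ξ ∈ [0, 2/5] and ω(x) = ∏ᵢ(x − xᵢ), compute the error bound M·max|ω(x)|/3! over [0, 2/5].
64*sqrt(3)*cosh(8/15)/91125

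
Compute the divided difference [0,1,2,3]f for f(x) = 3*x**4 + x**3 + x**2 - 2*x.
19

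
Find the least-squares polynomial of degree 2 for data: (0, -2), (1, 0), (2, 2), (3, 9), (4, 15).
-68/35 + (41/70)x + (13/14)x²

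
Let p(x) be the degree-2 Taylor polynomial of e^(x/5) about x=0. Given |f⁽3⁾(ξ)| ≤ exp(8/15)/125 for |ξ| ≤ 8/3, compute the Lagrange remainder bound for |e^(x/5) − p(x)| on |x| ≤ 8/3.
256*exp(8/15)/10125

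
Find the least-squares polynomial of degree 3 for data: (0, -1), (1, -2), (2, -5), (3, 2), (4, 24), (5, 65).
-29/42 + (-151/252)x + (-235/84)x² + (10/9)x³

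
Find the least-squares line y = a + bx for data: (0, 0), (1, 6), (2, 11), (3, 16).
a = 3/10, b = 53/10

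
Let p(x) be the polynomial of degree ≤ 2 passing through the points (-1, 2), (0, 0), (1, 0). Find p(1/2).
-1/4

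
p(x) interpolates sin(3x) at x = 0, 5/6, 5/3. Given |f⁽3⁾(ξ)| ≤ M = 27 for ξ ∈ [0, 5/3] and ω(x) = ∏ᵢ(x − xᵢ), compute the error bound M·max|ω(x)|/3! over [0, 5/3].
125*sqrt(3)/216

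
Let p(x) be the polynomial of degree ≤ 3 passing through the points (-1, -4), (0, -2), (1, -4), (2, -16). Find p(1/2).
-17/8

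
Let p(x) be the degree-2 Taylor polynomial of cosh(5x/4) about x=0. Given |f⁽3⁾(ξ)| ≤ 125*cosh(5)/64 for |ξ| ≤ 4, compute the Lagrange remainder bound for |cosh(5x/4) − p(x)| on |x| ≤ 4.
125*cosh(5)/6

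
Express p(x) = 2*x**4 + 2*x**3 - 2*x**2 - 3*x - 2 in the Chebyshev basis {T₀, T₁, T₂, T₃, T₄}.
(-9/4)T₀ + (-3/2)T₁ + (1/2)T₃ + (1/4)T₄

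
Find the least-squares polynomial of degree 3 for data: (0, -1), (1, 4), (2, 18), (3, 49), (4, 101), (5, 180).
-19/21 + (25/18)x + (47/21)x² + (17/18)x³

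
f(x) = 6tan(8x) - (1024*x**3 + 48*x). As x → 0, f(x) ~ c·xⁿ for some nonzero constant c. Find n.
5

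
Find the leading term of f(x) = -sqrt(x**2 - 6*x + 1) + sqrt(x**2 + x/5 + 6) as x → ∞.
31/10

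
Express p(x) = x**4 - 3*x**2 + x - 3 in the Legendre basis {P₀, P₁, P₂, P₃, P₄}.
(-19/5)P₀ + P₁ + (-10/7)P₂ + (8/35)P₄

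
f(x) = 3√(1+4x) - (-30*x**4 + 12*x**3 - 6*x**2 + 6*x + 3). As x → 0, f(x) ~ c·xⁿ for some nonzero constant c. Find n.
5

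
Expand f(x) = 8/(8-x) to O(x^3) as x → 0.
1 + x/8 + x**2/64 + O(x**3)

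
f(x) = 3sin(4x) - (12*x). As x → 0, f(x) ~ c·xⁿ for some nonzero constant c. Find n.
3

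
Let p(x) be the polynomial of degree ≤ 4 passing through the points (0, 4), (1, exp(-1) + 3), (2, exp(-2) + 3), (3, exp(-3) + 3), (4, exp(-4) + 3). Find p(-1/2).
(-420*exp(3) - 180*e + 35 + 378*exp(2) + 699*exp(4))*exp(-4)/128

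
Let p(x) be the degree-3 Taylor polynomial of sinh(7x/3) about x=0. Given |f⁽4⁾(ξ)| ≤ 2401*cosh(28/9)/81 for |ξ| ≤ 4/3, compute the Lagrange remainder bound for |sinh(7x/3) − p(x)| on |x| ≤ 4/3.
76832*cosh(28/9)/19683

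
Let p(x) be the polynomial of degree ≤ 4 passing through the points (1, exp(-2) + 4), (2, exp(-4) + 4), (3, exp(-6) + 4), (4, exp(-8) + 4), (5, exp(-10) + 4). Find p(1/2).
(-420*exp(6) - 180*exp(2) + 35 + 378*exp(4) + 315*exp(8) + 512*exp(10))*exp(-10)/128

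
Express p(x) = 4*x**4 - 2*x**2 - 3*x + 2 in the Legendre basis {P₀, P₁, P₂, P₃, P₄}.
(32/15)P₀ + (-3)P₁ + (20/21)P₂ + (32/35)P₄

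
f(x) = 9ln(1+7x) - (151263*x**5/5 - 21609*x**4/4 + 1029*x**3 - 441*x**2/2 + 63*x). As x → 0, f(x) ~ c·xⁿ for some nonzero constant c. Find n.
6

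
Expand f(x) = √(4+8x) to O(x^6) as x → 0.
2 + 2*x - x**2 + x**3 - 5*x**4/4 + 7*x**5/4 + O(x**6)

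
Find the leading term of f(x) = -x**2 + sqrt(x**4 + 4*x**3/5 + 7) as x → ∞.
2*x/5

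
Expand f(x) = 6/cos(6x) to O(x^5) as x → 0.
6 + 108*x**2 + 1620*x**4 + O(x**5)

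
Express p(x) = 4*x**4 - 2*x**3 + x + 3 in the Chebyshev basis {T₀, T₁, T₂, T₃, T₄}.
(9/2)T₀ + (-1/2)T₁ + (2)T₂ + (-1/2)T₃ + (1/2)T₄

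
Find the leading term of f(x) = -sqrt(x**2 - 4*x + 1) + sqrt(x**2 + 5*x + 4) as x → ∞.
9/2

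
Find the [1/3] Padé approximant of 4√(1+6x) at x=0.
(21*x + 4)/(27*x**3/8 - 9*x**2/4 + 9*x/4 + 1)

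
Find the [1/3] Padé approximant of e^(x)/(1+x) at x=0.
(3*x/8 + 1)/(7*x**3/48 - x**2/2 + 3*x/8 + 1)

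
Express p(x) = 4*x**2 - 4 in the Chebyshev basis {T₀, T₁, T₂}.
(-2)T₀ + (2)T₂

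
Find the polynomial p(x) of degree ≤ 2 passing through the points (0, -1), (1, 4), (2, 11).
x**2 + 4*x - 1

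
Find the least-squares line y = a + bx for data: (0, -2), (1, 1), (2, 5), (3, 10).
a = -5/2, b = 4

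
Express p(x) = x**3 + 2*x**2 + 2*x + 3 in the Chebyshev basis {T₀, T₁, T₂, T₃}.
(4)T₀ + (11/4)T₁ + T₂ + (1/4)T₃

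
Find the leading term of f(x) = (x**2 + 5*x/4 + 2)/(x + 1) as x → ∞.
x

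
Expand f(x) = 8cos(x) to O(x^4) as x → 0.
8 - 4*x**2 + O(x**4)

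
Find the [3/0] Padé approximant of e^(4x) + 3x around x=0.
32*x**3/3 + 8*x**2 + 7*x + 1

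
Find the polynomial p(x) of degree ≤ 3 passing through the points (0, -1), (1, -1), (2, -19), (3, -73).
-3*x**3 + 3*x - 1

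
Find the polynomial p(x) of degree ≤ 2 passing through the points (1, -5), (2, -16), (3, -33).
-3*x**2 - 2*x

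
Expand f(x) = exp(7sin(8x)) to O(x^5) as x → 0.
1 + 56*x + 1568*x**2 + 28672*x**3 + 376320*x**4 + O(x**5)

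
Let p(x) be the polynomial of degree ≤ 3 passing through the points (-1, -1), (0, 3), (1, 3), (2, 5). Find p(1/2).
25/8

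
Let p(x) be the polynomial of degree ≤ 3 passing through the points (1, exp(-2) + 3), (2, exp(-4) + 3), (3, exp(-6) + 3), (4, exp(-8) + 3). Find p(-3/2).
(-495*exp(4) - 105 + 385*exp(2) + 231*exp(6) + 48*exp(8))*exp(-8)/16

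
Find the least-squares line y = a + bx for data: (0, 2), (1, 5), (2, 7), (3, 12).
a = 17/10, b = 16/5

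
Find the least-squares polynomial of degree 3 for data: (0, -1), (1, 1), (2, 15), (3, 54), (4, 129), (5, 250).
-8/9 + (-230/189)x + (223/252)x² + (203/108)x³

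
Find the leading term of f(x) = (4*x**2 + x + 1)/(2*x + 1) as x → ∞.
2*x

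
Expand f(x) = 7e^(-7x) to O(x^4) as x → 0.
7 - 49*x + 343*x**2/2 - 2401*x**3/6 + O(x**4)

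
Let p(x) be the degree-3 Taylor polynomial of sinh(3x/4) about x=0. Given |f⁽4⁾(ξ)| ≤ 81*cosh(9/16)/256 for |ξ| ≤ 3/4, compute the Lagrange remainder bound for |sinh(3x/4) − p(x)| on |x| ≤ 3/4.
2187*cosh(9/16)/524288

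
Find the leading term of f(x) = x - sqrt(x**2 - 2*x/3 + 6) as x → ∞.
1/3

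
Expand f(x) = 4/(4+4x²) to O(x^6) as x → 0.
1 - x**2 + x**4 + O(x**6)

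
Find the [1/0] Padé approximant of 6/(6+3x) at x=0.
1 - x/2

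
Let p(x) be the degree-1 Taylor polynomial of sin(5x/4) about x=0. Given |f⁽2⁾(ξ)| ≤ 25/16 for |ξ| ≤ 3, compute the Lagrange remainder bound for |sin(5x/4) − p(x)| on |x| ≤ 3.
225/32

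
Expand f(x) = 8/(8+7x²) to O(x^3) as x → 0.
1 - 7*x**2/8 + O(x**3)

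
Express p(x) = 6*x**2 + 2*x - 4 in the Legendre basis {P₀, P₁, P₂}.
(-2)P₀ + (2)P₁ + (4)P₂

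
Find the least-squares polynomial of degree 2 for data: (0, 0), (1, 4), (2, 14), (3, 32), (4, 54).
-4/35 + (36/35)x + (22/7)x²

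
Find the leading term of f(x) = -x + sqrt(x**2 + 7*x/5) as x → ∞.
7/10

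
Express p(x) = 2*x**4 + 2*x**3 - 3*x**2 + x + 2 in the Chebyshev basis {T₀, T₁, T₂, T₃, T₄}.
(5/4)T₀ + (5/2)T₁ + (-1/2)T₂ + (1/2)T₃ + (1/4)T₄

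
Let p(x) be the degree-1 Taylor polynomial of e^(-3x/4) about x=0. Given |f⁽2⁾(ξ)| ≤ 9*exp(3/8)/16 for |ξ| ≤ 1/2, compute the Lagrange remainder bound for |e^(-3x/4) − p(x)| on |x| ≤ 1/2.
9*exp(3/8)/128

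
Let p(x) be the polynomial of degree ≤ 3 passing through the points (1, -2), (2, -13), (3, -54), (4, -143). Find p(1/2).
-17/8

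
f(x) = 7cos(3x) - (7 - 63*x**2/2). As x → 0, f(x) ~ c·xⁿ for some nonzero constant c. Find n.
4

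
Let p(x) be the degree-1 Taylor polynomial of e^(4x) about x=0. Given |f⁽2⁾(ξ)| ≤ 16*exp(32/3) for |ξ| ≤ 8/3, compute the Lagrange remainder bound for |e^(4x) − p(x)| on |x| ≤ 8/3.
512*exp(32/3)/9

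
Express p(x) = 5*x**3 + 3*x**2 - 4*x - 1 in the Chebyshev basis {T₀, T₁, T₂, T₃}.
(1/2)T₀ + (-1/4)T₁ + (3/2)T₂ + (5/4)T₃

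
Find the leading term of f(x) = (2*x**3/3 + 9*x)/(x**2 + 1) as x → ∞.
2*x/3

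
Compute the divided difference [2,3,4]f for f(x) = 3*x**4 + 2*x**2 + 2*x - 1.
167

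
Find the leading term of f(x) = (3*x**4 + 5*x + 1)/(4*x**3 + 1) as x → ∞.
3*x/4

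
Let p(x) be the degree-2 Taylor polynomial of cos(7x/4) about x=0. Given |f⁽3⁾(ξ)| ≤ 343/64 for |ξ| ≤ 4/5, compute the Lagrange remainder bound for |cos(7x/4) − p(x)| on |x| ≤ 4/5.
343/750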